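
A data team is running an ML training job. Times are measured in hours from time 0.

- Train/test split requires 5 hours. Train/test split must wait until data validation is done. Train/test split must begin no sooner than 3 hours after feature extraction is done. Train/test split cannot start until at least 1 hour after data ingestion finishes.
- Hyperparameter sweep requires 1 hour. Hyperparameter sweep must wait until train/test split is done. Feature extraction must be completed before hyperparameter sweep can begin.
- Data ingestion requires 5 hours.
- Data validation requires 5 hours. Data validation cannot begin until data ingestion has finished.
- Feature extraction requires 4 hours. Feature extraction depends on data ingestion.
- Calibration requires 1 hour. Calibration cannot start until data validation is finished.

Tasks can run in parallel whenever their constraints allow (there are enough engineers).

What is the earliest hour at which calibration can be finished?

11

Data ingestion has no prerequisites, so it starts at hour 0 and finishes at hour 5.
Data validation waits on data ingestion (finishes hour 5), so it starts at hour 5 and finishes at 5 + 5 = hour 10.
After data validation (finishes hour 10), calibration can start at hour 10 and finishes at hour 11.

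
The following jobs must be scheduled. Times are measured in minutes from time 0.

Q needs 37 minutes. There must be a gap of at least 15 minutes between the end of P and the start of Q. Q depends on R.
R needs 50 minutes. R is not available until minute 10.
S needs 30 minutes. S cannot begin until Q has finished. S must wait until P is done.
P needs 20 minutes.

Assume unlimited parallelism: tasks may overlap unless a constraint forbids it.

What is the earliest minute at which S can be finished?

127

R cannot begin until its own release at minute 10. It runs from minute 10 to 10 + 50 = minute 60.
P can start immediately at minute 0; it finishes at minute 20.
Q needs all of P (finishes minute 20, plus 15-minute gap → minute 35); R (finishes minute 60). That puts its earliest start at minute 60; it finishes at 60 + 37 = minute 97.
For S: Q (finishes minute 97); P (finishes minute 20). Taking the maximum gives a start of minute 97, and it finishes at 97 + 30 = minute 127.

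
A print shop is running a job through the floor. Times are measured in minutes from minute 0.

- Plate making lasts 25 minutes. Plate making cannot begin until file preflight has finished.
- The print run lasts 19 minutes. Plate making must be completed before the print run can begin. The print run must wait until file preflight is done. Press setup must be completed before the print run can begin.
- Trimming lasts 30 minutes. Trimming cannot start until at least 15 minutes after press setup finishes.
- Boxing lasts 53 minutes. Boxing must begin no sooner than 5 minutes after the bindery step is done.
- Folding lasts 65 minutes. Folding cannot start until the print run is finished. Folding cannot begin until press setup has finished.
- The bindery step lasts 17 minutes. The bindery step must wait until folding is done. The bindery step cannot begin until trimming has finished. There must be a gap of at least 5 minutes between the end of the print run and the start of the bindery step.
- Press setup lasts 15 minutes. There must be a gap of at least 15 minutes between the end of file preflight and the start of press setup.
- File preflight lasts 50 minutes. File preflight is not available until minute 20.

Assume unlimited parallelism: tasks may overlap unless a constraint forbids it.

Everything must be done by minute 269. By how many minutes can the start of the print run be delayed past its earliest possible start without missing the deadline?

10

After its own release at minute 20, file preflight can start at minute 20 and finishes at minute 70.
After file preflight (finishes minute 70, plus 15-minute gap → minute 85), press setup can start at minute 85 and finishes at minute 100.
After file preflight (finishes minute 70), plate making can start at minute 70 and finishes at minute 95.
The print run cannot start until plate making (finishes minute 95); file preflight (finishes minute 70); press setup (finishes minute 100). The controlling bound is minute 100, so the print run finishes at 100 + 19 = minute 119.

Working backward from the deadline:
To finish by minute 269, boxing (duration 53) must start no later than minute 216.
Since boxing (must start by minute 216, minus 5-minute gap → minute 211) depends on it, the bindery step must finish by minute 211. Backing off its 17-minute duration gives a latest start of minute 194.
Folding has to be done before the bindery step (must start by minute 194). That means finishing by minute 194, i.e. starting by 194 − 65 = minute 129.
The print run feeds folding (must start by minute 129); the bindery step (must start by minute 194, minus 5-minute gap → minute 189). Taking the minimum, the print run must finish by minute 129 and start by 129 − 19 = minute 110.
So the print run can start as early as minute 100 and as late as minute 110, giving 110 − 100 = 10 minutes of slack.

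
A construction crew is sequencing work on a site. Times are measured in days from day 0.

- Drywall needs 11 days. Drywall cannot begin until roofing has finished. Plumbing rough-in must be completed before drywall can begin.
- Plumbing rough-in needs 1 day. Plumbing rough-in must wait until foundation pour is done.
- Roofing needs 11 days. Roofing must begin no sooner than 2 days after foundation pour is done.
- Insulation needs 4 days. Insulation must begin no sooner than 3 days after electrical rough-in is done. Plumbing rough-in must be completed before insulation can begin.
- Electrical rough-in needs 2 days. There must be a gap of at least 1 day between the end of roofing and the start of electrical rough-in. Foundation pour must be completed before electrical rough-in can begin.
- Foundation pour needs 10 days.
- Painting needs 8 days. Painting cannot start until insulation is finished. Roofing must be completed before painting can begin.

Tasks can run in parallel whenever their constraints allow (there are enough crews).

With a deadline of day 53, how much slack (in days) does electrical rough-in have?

Foundation pour has no prerequisites, so it starts at day 0 and finishes at day 10.
Roofing cannot begin until foundation pour (finishes day 10, plus 2-day gap → day 12). It runs from day 12 to 12 + 11 = day 23.
For electrical rough-in: roofing (finishes day 23, plus 1-day gap → day 24); foundation pour (finishes day 10). Taking the maximum gives a start of day 24, and it finishes at 24 + 2 = day 26.

Working backward from the deadline:
Nothing follows painting; the deadline of day 53 is its only limit. It must start by 53 − 8 = day 45.
Since painting (must start by day 45) depends on it, insulation must finish by day 45. Backing off its 4-day duration gives a latest start of day 41.
Electrical rough-in has to be done before insulation (must start by day 41, minus 3-day gap → day 38). That means finishing by day 38, i.e. starting by 38 − 2 = day 36.
So electrical rough-in can start as early as day 24 and as late as day 36, giving 36 − 24 = 12 days of slack.

12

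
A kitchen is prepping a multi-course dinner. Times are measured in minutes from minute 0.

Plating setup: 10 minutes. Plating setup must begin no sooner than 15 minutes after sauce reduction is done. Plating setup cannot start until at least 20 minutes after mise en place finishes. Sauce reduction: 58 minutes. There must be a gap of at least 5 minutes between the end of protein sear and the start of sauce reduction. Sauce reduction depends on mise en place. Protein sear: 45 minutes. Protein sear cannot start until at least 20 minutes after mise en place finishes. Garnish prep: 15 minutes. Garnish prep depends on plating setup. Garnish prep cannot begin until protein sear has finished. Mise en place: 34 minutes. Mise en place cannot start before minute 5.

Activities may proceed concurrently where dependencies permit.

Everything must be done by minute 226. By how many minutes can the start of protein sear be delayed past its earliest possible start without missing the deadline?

After its own release at minute 5, mise en place can start at minute 5 and finishes at minute 39.
Protein sear cannot begin until mise en place (finishes minute 39, plus 20-minute gap → minute 59). It runs from minute 59 to 59 + 45 = minute 104.

Working backward from the deadline:
Garnish prep must finish by minute 226; it takes 15 minutes, so it must start by 226 − 15 = minute 211.
Plating setup has to be done before garnish prep (must start by minute 211). That means finishing by minute 211, i.e. starting by 211 − 10 = minute 201.
Sauce reduction must finish before plating setup (must start by minute 201, minus 15-minute gap → minute 186). With a 58-minute duration, sauce reduction must start by 186 − 58 = minute 128.
For protein sear: sauce reduction (must start by minute 128, minus 5-minute gap → minute 123); garnish prep (must start by minute 211). The most restrictive is minute 123; with a 45-minute duration, protein sear must start by minute 78.
So protein sear can start as early as minute 59 and as late as minute 78, giving 78 − 59 = 19 minutes of slack.

19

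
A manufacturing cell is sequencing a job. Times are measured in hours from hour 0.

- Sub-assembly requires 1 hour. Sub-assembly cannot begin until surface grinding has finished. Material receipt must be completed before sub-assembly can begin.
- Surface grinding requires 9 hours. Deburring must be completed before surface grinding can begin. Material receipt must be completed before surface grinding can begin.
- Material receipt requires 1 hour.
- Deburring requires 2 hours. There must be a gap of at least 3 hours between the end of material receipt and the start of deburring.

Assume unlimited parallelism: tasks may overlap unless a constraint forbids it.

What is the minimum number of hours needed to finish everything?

16

Material receipt can start immediately at hour 0; it finishes at hour 1.
After material receipt (finishes hour 1, plus 3-hour gap → hour 4), deburring can start at hour 4 and finishes at hour 6.
For surface grinding: deburring (finishes hour 6); material receipt (finishes hour 1). Taking the maximum gives a start of hour 6, and it finishes at 6 + 9 = hour 15.
Sub-assembly cannot start until surface grinding (finishes hour 15); material receipt (finishes hour 1). The controlling bound is hour 15, so sub-assembly finishes at 15 + 1 = hour 16.
All tasks are finished once the last one completes. Finish times: Material receipt at 1, Deburring at 6, Surface grinding at 15, Sub-assembly at 16. The latest is hour 16.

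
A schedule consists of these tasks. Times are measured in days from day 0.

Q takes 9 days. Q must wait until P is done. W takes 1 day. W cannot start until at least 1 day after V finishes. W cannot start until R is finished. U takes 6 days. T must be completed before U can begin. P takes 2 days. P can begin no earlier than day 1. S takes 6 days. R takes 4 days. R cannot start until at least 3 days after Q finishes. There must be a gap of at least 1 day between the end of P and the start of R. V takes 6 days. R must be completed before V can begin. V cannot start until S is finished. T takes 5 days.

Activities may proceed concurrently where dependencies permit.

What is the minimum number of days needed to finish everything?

27

T has no prerequisites, so it starts at day 0 and finishes at day 5.
U cannot begin until T (finishes day 5). It runs from day 5 to 5 + 6 = day 11.
S has no prerequisites, so it starts at day 0 and finishes at day 6.
P cannot begin until its own release at day 1. It runs from day 1 to 1 + 2 = day 3.
After P (finishes day 3), Q can start at day 3 and finishes at day 12.
R needs all of Q (finishes day 12, plus 3-day gap → day 15); P (finishes day 3, plus 1-day gap → day 4). That puts its earliest start at day 15; it finishes at 15 + 4 = day 19.
V has to wait for R (finishes day 19); S (finishes day 6). The latest of these is day 19, so V runs day 19 to 19 + 6 = day 25.
W needs all of V (finishes day 25, plus 1-day gap → day 26); R (finishes day 19). That puts its earliest start at day 26; it finishes at 26 + 1 = day 27.
All tasks are finished once the last one completes. Finish times: P at 3, Q at 12, R at 19, S at 6, T at 5, U at 11, V at 25, W at 27. The latest is day 27.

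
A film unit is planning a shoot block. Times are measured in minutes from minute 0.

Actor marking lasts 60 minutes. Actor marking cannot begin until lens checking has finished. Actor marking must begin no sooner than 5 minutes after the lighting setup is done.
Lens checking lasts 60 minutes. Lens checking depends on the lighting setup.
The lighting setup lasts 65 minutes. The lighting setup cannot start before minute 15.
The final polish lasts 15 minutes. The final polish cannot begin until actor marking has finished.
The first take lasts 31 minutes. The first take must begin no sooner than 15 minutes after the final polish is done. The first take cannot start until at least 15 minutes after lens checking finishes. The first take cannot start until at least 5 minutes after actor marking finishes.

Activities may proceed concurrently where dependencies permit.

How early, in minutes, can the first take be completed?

The lighting setup cannot begin until its own release at minute 15. It runs from minute 15 to 15 + 65 = minute 80.
Lens checking cannot begin until the lighting setup (finishes minute 80). It runs from minute 80 to 80 + 60 = minute 140.
Actor marking needs all of lens checking (finishes minute 140); the lighting setup (finishes minute 80, plus 5-minute gap → minute 85). That puts its earliest start at minute 140; it finishes at 140 + 60 = minute 200.
The final polish waits on actor marking (finishes minute 200), so it starts at minute 200 and finishes at 200 + 15 = minute 215.
The first take cannot start until the final polish (finishes minute 215, plus 15-minute gap → minute 230); lens checking (finishes minute 140, plus 15-minute gap → minute 155); actor marking (finishes minute 200, plus 5-minute gap → minute 205). The controlling bound is minute 230, so the first take finishes at 230 + 31 = minute 261.

261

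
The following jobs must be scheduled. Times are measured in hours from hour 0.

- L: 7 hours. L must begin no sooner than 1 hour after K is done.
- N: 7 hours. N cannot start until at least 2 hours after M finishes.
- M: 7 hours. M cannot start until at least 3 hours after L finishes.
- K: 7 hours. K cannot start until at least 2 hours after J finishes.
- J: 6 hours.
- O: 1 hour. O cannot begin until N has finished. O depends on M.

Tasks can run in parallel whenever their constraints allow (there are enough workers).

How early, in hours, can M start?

26

Nothing blocks J, so it runs from hour 0 to hour 6.
K waits on J (finishes hour 6, plus 2-hour gap → hour 8), so it starts at hour 8 and finishes at 8 + 7 = hour 15.
After K (finishes hour 15, plus 1-hour gap → hour 16), L can start at hour 16 and finishes at hour 23.
M waits on L (finishes hour 23, plus 3-hour gap → hour 26), so the earliest it can start is hour 26.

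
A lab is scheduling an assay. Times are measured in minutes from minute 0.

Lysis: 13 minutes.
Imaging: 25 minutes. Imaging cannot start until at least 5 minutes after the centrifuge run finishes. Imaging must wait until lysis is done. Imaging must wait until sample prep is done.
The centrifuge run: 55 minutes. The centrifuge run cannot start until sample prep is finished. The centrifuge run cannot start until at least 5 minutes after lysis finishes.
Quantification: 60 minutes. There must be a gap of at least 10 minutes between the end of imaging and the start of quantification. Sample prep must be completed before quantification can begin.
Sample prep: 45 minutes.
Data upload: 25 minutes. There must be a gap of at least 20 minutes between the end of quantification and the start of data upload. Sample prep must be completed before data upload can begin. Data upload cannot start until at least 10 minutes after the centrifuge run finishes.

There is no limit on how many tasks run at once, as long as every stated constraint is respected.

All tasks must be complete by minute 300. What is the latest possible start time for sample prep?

55

Data upload has no dependents, so it just needs to finish by minute 300. Starting by 300 − 25 = minute 275 achieves that.
Quantification must finish before data upload (must start by minute 275, minus 20-minute gap → minute 255). With a 60-minute duration, quantification must start by 255 − 60 = minute 195.
Imaging feeds into quantification (must start by minute 195, minus 10-minute gap → minute 185); so imaging must finish by minute 185 and therefore start by minute 160.
The centrifuge run must finish in time for imaging (must start by minute 160, minus 5-minute gap → minute 155); data upload (must start by minute 275, minus 10-minute gap → minute 265). The tightest is minute 155, so the centrifuge run must start by 155 − 55 = minute 100.
Sample prep must finish in time for the centrifuge run (must start by minute 100); imaging (must start by minute 160); quantification (must start by minute 195); data upload (must start by minute 275). The tightest is minute 100, so sample prep must start by 100 − 45 = minute 55.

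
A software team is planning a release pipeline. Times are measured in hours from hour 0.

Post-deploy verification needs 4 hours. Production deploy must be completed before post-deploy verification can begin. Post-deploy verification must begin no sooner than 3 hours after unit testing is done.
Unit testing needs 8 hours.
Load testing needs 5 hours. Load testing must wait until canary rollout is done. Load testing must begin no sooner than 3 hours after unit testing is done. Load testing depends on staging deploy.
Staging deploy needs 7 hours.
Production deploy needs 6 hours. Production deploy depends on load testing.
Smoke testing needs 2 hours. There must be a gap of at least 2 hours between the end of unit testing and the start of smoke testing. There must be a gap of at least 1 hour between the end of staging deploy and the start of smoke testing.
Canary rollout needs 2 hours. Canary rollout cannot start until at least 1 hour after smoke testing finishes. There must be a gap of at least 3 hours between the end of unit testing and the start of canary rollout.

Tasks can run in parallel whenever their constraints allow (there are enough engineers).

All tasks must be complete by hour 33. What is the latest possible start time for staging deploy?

5

Nothing follows post-deploy verification; the deadline of hour 33 is its only limit. It must start by 33 − 4 = hour 29.
Production deploy feeds into post-deploy verification (must start by hour 29); so production deploy must finish by hour 29 and therefore start by hour 23.
Load testing must finish before production deploy (must start by hour 23). With a 5-hour duration, load testing must start by 23 − 5 = hour 18.
Since load testing (must start by hour 18) depends on it, canary rollout must finish by hour 18. Backing off its 2-hour duration gives a latest start of hour 16.
Smoke testing must finish before canary rollout (must start by hour 16, minus 1-hour gap → hour 15). With a 2-hour duration, smoke testing must start by 15 − 2 = hour 13.
Staging deploy feeds smoke testing (must start by hour 13, minus 1-hour gap → hour 12); load testing (must start by hour 18). Taking the minimum, staging deploy must finish by hour 12 and start by 12 − 7 = hour 5.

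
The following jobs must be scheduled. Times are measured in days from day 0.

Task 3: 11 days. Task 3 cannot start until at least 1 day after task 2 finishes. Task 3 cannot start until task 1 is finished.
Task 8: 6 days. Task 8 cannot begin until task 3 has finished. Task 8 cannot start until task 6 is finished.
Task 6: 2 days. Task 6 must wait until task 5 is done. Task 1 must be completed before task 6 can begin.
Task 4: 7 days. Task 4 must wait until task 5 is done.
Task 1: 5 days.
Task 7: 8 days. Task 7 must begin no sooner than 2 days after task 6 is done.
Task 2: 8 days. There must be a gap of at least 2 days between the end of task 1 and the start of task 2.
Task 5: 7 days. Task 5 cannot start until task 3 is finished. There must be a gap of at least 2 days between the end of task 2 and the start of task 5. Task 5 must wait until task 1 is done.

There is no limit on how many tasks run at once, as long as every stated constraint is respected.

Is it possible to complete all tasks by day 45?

No

Task 1 has no prerequisites, so it starts at day 0 and finishes at day 5.
Task 2 cannot begin until task 1 (finishes day 5, plus 2-day gap → day 7). It runs from day 7 to 7 + 8 = day 15.
Task 3 cannot start until task 2 (finishes day 15, plus 1-day gap → day 16); task 1 (finishes day 5). The controlling bound is day 16, so task 3 finishes at 16 + 11 = day 27.
Task 5 has to wait for task 3 (finishes day 27); task 2 (finishes day 15, plus 2-day gap → day 17); task 1 (finishes day 5). The latest of these is day 27, so task 5 runs day 27 to 27 + 7 = day 34.
For task 6: task 5 (finishes day 34); task 1 (finishes day 5). Taking the maximum gives a start of day 34, and it finishes at 34 + 2 = day 36.
Task 8 cannot start until task 3 (finishes day 27); task 6 (finishes day 36). The controlling bound is day 36, so task 8 finishes at 36 + 6 = day 42.
Task 7 waits on task 6 (finishes day 36, plus 2-day gap → day 38), so it starts at day 38 and finishes at 38 + 8 = day 46.
Task 4 waits on task 5 (finishes day 34), so it starts at day 34 and finishes at 34 + 7 = day 41.
The earliest everything can be done is day 46, which is after the deadline of 45, so it is not possible.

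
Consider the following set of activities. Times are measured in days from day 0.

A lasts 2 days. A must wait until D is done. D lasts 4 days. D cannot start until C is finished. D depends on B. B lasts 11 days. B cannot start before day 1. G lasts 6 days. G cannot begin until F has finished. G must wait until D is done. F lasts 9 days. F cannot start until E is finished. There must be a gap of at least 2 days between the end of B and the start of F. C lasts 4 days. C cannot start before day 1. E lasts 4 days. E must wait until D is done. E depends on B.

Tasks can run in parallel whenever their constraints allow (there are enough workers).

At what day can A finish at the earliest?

C cannot begin until its own release at day 1. It runs from day 1 to 1 + 4 = day 5.
B cannot begin until its own release at day 1. It runs from day 1 to 1 + 11 = day 12.
D needs all of C (finishes day 5); B (finishes day 12). That puts its earliest start at day 12; it finishes at 12 + 4 = day 16.
A waits on D (finishes day 16), so it starts at day 16 and finishes at 16 + 2 = day 18.

18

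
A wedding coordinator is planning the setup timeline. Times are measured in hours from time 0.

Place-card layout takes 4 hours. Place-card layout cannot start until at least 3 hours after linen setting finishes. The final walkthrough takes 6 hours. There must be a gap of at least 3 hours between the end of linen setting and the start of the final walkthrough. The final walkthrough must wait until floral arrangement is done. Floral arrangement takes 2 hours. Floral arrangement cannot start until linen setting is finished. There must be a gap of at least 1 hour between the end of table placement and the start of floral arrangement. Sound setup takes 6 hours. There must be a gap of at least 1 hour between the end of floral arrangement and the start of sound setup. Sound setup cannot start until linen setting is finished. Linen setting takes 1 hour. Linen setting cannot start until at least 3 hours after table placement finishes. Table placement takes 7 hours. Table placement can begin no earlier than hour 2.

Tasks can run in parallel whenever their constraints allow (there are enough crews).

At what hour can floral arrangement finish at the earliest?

15

Table placement cannot begin until its own release at hour 2. It runs from hour 2 to 2 + 7 = hour 9.
Linen setting cannot begin until table placement (finishes hour 9, plus 3-hour gap → hour 12). It runs from hour 12 to 12 + 1 = hour 13.
Floral arrangement has to wait for linen setting (finishes hour 13); table placement (finishes hour 9, plus 1-hour gap → hour 10). The latest of these is hour 13, so floral arrangement runs hour 13 to 13 + 2 = hour 15.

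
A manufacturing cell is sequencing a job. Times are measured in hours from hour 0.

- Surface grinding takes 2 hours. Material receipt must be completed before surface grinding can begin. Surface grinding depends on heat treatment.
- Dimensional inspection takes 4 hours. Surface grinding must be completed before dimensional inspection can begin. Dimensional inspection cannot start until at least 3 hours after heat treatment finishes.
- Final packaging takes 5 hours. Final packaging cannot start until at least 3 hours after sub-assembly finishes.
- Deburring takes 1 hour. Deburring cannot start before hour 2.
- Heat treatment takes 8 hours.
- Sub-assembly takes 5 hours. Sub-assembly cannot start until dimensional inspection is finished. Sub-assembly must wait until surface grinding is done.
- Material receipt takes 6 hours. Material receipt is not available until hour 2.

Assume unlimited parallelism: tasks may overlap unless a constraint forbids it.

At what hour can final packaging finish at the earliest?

28

Nothing blocks heat treatment, so it runs from hour 0 to hour 8.
Material receipt cannot begin until its own release at hour 2. It runs from hour 2 to 2 + 6 = hour 8.
For surface grinding: material receipt (finishes hour 8); heat treatment (finishes hour 8). Taking the maximum gives a start of hour 8, and it finishes at 8 + 2 = hour 10.
Dimensional inspection needs all of surface grinding (finishes hour 10); heat treatment (finishes hour 8, plus 3-hour gap → hour 11). That puts its earliest start at hour 11; it finishes at 11 + 4 = hour 15.
Sub-assembly has to wait for dimensional inspection (finishes hour 15); surface grinding (finishes hour 10). The latest of these is hour 15, so sub-assembly runs hour 15 to 15 + 5 = hour 20.
After sub-assembly (finishes hour 20, plus 3-hour gap → hour 23), final packaging can start at hour 23 and finishes at hour 28.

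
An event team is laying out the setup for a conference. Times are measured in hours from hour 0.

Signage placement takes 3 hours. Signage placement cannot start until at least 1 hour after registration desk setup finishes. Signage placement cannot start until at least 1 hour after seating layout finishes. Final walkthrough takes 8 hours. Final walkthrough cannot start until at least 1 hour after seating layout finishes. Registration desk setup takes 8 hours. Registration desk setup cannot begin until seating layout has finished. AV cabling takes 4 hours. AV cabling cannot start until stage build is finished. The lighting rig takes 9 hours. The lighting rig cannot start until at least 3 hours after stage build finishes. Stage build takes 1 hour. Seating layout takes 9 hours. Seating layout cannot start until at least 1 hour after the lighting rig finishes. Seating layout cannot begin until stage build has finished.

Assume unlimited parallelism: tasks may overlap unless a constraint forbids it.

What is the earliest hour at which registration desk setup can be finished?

31

Nothing blocks stage build, so it runs from hour 0 to hour 1.
The lighting rig waits on stage build (finishes hour 1, plus 3-hour gap → hour 4), so it starts at hour 4 and finishes at 4 + 9 = hour 13.
Seating layout has to wait for the lighting rig (finishes hour 13, plus 1-hour gap → hour 14); stage build (finishes hour 1). The latest of these is hour 14, so seating layout runs hour 14 to 14 + 9 = hour 23.
Registration desk setup cannot begin until seating layout (finishes hour 23). It runs from hour 23 to 23 + 8 = hour 31.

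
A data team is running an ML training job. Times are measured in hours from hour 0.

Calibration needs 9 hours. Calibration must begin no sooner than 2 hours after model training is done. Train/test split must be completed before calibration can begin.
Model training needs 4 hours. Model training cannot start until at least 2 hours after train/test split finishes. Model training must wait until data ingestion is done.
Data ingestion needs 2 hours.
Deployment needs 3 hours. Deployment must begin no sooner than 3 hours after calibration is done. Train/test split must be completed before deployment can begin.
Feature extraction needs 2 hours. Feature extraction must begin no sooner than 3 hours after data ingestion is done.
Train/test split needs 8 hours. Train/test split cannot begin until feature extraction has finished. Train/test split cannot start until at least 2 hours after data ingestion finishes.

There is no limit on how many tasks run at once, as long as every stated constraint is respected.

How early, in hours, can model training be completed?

Data ingestion has no prerequisites, so it starts at hour 0 and finishes at hour 2.
Feature extraction waits on data ingestion (finishes hour 2, plus 3-hour gap → hour 5), so it starts at hour 5 and finishes at 5 + 2 = hour 7.
Train/test split has to wait for feature extraction (finishes hour 7); data ingestion (finishes hour 2, plus 2-hour gap → hour 4). The latest of these is hour 7, so train/test split runs hour 7 to 7 + 8 = hour 15.
For model training: train/test split (finishes hour 15, plus 2-hour gap → hour 17); data ingestion (finishes hour 2). Taking the maximum gives a start of hour 17, and it finishes at 17 + 4 = hour 21.

21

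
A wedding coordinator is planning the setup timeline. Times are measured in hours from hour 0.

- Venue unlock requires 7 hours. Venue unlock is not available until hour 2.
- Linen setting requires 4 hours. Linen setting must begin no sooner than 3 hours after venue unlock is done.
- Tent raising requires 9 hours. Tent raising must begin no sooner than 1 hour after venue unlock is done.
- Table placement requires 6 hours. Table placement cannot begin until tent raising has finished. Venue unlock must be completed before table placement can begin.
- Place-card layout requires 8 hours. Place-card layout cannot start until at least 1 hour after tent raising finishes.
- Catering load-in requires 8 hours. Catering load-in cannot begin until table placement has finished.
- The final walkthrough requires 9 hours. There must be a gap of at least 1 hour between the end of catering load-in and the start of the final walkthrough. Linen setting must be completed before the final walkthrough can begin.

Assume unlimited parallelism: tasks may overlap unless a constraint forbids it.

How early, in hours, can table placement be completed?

Venue unlock waits on its own release at hour 2, so it starts at hour 2 and finishes at 2 + 7 = hour 9.
Tent raising waits on venue unlock (finishes hour 9, plus 1-hour gap → hour 10), so it starts at hour 10 and finishes at 10 + 9 = hour 19.
Table placement cannot start until tent raising (finishes hour 19); venue unlock (finishes hour 9). The controlling bound is hour 19, so table placement finishes at 19 + 6 = hour 25.

25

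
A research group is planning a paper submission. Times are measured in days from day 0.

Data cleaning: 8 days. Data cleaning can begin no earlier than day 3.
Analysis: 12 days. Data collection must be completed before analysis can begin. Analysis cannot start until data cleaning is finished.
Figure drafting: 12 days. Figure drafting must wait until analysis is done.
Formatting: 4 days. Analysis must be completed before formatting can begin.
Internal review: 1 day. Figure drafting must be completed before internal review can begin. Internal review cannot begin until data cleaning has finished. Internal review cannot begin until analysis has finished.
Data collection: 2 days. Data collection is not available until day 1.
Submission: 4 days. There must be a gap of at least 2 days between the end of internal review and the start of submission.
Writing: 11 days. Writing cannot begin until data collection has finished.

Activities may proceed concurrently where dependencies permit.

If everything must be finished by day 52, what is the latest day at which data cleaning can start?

To finish by day 52, submission (duration 4) must start no later than day 48.
Internal review has to be done before submission (must start by day 48, minus 2-day gap → day 46). That means finishing by day 46, i.e. starting by 46 − 1 = day 45.
Figure drafting has to be done before internal review (must start by day 45). That means finishing by day 45, i.e. starting by 45 − 12 = day 33.
Nothing follows formatting; the deadline of day 52 is its only limit. It must start by 52 − 4 = day 48.
Analysis feeds figure drafting (must start by day 33); internal review (must start by day 45); formatting (must start by day 48). Taking the minimum, analysis must finish by day 33 and start by 33 − 12 = day 21.
Data cleaning has several dependents: analysis (must start by day 21); internal review (must start by day 45). The earliest of those limits is day 21, so data cleaning must start by 21 − 8 = day 13.

13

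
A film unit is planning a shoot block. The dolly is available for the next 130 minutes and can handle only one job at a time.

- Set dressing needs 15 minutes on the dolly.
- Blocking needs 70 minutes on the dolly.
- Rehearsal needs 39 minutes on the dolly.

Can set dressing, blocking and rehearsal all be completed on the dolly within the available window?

Yes

Running back to back, the jobs need 15 + 70 + 39 = 124 minutes on the dolly.
Since 124 ≤ 130, they fit within the window.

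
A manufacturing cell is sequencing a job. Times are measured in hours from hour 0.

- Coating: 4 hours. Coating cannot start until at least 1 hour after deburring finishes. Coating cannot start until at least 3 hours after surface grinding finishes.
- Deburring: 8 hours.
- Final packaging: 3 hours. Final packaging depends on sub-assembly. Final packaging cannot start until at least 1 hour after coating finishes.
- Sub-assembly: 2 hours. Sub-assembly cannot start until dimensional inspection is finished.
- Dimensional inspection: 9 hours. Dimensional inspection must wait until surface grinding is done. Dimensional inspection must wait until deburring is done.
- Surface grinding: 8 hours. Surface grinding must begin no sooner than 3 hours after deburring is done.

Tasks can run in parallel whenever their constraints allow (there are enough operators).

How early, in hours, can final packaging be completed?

Nothing blocks deburring, so it runs from hour 0 to hour 8.
Surface grinding waits on deburring (finishes hour 8, plus 3-hour gap → hour 11), so it starts at hour 11 and finishes at 11 + 8 = hour 19.
Coating has to wait for deburring (finishes hour 8, plus 1-hour gap → hour 9); surface grinding (finishes hour 19, plus 3-hour gap → hour 22). The latest of these is hour 22, so coating runs hour 22 to 22 + 4 = hour 26.
Dimensional inspection has to wait for surface grinding (finishes hour 19); deburring (finishes hour 8). The latest of these is hour 19, so dimensional inspection runs hour 19 to 19 + 9 = hour 28.
Sub-assembly waits on dimensional inspection (finishes hour 28), so it starts at hour 28 and finishes at 28 + 2 = hour 30.
Final packaging needs all of sub-assembly (finishes hour 30); coating (finishes hour 26, plus 1-hour gap → hour 27). That puts its earliest start at hour 30; it finishes at 30 + 3 = hour 33.

33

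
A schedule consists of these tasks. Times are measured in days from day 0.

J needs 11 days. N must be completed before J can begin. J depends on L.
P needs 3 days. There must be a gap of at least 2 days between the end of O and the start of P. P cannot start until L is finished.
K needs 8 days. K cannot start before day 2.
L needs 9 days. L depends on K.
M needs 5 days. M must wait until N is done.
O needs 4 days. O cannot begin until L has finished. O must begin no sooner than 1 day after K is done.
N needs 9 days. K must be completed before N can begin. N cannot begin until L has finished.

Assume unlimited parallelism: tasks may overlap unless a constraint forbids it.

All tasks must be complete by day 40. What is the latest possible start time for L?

11

J has no dependents, so it just needs to finish by day 40. Starting by 40 − 11 = day 29 achieves that.
Nothing follows M; the deadline of day 40 is its only limit. It must start by 40 − 5 = day 35.
N feeds J (must start by day 29); M (must start by day 35). Taking the minimum, N must finish by day 29 and start by 29 − 9 = day 20.
Nothing follows P; the deadline of day 40 is its only limit. It must start by 40 − 3 = day 37.
O feeds into P (must start by day 37, minus 2-day gap → day 35); so O must finish by day 35 and therefore start by day 31.
L must finish in time for J (must start by day 29); N (must start by day 20); O (must start by day 31); P (must start by day 37). The tightest is day 20, so L must start by 20 − 9 = day 11.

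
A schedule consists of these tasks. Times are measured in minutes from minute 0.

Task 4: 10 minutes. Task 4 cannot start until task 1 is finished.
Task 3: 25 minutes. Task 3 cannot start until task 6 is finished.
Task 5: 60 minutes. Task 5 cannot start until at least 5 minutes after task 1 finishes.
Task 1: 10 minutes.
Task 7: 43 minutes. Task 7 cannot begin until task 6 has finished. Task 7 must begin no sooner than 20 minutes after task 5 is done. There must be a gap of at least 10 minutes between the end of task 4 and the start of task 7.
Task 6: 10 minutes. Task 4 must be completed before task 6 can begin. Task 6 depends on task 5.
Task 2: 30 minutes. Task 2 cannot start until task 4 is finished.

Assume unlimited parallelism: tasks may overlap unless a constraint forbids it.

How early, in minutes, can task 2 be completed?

50

Task 1 has no prerequisites, so it starts at minute 0 and finishes at minute 10.
After task 1 (finishes minute 10), task 4 can start at minute 10 and finishes at minute 20.
After task 4 (finishes minute 20), task 2 can start at minute 20 and finishes at minute 50.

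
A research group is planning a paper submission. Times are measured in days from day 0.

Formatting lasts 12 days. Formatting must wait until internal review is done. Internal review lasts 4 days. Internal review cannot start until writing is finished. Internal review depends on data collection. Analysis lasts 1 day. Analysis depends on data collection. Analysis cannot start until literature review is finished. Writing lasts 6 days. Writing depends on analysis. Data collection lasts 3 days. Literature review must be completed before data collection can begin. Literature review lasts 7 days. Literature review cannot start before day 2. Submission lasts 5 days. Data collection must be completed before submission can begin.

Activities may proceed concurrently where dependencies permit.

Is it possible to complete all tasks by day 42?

After its own release at day 2, literature review can start at day 2 and finishes at day 9.
After literature review (finishes day 9), data collection can start at day 9 and finishes at day 12.
Submission cannot begin until data collection (finishes day 12). It runs from day 12 to 12 + 5 = day 17.
Analysis has to wait for data collection (finishes day 12); literature review (finishes day 9). The latest of these is day 12, so analysis runs day 12 to 12 + 1 = day 13.
After analysis (finishes day 13), writing can start at day 13 and finishes at day 19.
For internal review: writing (finishes day 19); data collection (finishes day 12). Taking the maximum gives a start of day 19, and it finishes at 19 + 4 = day 23.
Formatting waits on internal review (finishes day 23), so it starts at day 23 and finishes at 23 + 12 = day 35.
Every task is finished by day 35, which is no later than the deadline of 42, so the schedule is feasible.

Yes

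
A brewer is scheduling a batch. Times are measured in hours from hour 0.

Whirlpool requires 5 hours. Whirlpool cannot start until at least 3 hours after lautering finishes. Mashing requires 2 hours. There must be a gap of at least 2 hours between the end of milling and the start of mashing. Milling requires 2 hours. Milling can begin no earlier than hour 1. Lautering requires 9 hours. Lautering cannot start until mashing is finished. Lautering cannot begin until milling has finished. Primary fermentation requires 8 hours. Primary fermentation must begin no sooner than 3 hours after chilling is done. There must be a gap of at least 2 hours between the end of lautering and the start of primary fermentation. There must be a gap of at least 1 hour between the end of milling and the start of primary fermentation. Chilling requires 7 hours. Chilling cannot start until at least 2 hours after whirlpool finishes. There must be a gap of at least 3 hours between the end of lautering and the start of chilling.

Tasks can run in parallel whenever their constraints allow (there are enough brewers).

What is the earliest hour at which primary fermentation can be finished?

44

After its own release at hour 1, milling can start at hour 1 and finishes at hour 3.
Mashing cannot begin until milling (finishes hour 3, plus 2-hour gap → hour 5). It runs from hour 5 to 5 + 2 = hour 7.
Lautering cannot start until mashing (finishes hour 7); milling (finishes hour 3). The controlling bound is hour 7, so lautering finishes at 7 + 9 = hour 16.
Whirlpool cannot begin until lautering (finishes hour 16, plus 3-hour gap → hour 19). It runs from hour 19 to 19 + 5 = hour 24.
Chilling has to wait for whirlpool (finishes hour 24, plus 2-hour gap → hour 26); lautering (finishes hour 16, plus 3-hour gap → hour 19). The latest of these is hour 26, so chilling runs hour 26 to 26 + 7 = hour 33.
Primary fermentation needs all of chilling (finishes hour 33, plus 3-hour gap → hour 36); lautering (finishes hour 16, plus 2-hour gap → hour 18); milling (finishes hour 3, plus 1-hour gap → hour 4). That puts its earliest start at hour 36; it finishes at 36 + 8 = hour 44.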